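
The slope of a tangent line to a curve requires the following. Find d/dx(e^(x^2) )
Chain rule: d/dx[e^u] = e^u · u' where u = x^2
u' = 2x

Answer: 2x·e^(x^2)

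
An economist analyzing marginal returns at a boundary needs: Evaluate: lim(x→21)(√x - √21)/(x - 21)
Multiply by conjugate (√x + √21)/(√x + √21):
= (x - 21)/((x - 21)(√x + √21)) = 1/(√x + √21)
As x → 21: 1/(2√21)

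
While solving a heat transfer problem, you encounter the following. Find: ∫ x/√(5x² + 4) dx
Let u = 5x² + 4, du = 10x dx
∫ (1/10)·u^(-1/2) du = √u/5 + C

Answer: √(5x² + 4)/5 + C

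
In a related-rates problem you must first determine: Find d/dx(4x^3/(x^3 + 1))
Quotient rule: (f/g)'=(f'g - fg')/g²
f=4x^3, f'=12x^2
g=x^3 + 1, g'=3x^2

Answer: (12x^2·(x^3 + 1) - 12x^5)/(x^3 + 1)²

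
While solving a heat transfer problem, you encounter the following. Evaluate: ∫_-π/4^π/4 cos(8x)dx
Antiderivative: sin(8x)/8
Evaluate at bounds: [sin(8·π/4)/8] - [sin(8·-π/4)/8]
= ((0) - (0))/8 = 0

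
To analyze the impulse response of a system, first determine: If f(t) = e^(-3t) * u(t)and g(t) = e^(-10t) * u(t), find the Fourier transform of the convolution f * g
By the convolution theorem: F{f * g} = F(omega) * G(omega)
F(omega) = 1/(3 + j * omega), G(omega) = 1/(10 + j * omega)
F{f * g} = 1/((3 + j * omega)(10 + j * omega))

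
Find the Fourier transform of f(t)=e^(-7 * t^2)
The Fourier transform of a Gaussian e^(-a*t^2) is sqrt(pi/a)*e^(-omega^2/(4a)).
With a=7: F(omega)=sqrt(pi/7)*e^(-omega^2/28)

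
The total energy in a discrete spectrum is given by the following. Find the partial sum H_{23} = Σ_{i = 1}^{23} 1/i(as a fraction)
H_23 = 1 + 1/2 + 1/3 + ... + 1/23
= 444316699/118982864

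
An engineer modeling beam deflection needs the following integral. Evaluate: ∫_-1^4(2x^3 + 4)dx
Step 1: Find antiderivative F(x)=(1/2)x^4+4x
Step 2: F(4) - F(-1)=144 - (-7/2)=295/2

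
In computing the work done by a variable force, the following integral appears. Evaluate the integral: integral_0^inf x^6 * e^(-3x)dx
This is a Gamma integral. Substitute u = 3x (du = 3 dx):
integral_0^inf x^6 * e^(-3x) dx = (1/3^7) integral_0^inf u^6 * e^(-u) du
= Gamma(7)/3^7 = 6!/3^7 = 720/2187

Answer: 80/243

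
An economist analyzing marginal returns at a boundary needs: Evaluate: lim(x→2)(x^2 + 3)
Polynomial is continuous, so substitute x = 2:
1·2^2+3 = 7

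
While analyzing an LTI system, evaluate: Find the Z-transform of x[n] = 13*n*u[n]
Z{n*u[n]}=z/(z-1)^2
By linearity: Z{13*n*u[n]}=13z/(z-1)^2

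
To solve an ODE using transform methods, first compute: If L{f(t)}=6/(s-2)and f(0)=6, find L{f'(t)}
L{f'(t)}=s·F(s) - f(0)=6s/(s-2) - 6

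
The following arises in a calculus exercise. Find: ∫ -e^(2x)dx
Since d/dx[e^(2x)] = 2e^(2x), we get -1/2 e^(2x)+C

Answer: (-1/2)e^(2x)+C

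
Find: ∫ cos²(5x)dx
Using identity cos²(u) = (1+cos(2u))/2:
∫ (1+cos(10x))/2 dx = x/2+sin(10x)/20+C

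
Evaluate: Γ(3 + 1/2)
Γ(n + 1/2) = (2n)!√π/(4^n·n!)
= 720√π/(64·6) = (15/8)·√π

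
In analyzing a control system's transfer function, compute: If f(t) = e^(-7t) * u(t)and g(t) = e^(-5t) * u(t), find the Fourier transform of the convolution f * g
By the convolution theorem: F{f * g}=F(omega) * G(omega)
F(omega)=1/(7+j * omega), G(omega)=1/(5+j * omega)
F{f * g}=1/((7+j * omega)(5+j * omega))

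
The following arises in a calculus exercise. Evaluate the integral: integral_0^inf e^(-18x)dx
integral_0^inf e^(-18x) dx = [-1/18 * e^(-18x)]_0^inf
= 0 - (-1/18) = 1/18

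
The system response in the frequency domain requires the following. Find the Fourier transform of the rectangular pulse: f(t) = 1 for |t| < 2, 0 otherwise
F(omega)=integral from -2 to 2 of e^(-j * omega * t) dt
=2 * sin(2 * omega)/omega=4 * sinc(2 * omega/pi)

Answer: 2 * sin(2 * omega)/omega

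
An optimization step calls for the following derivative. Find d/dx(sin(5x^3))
Chain rule: d/dx[sin(u)] = cos(u)·u' where u = 5x^3
u' = 15x^2

Answer: 15x^2·cos(5x^3)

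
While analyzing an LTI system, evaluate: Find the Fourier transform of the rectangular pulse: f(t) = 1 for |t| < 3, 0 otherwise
F(omega)=integral from -3 to 3 of e^(-j*omega*t) dt
=2*sin(3*omega)/omega=6*sinc(3*omega/pi)

Answer: 2*sin(3*omega)/omega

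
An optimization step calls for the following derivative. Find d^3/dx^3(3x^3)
Apply power rule 3 times:
d^1: 9x^2
d^2: 18x
d^3: 18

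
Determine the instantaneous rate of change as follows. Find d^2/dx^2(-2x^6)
Apply power rule 2 times:
d^1: -12x^5
d^2: -60x^4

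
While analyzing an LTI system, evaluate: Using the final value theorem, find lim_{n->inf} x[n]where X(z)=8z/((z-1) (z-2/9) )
Final value theorem: lim x[n]=lim_{z->1} (z-1)*X(z)
(z-1)*X(z)=8z/(z-2/9)
As z->1: 8/(1-2/9)=8/(7/9)=72/7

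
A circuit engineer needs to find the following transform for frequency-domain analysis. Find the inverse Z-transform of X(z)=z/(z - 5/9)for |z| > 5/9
Standard pair: z/(z-a) <-> a^n*u[n] for causal signals
With a = 5/9: x[n] = (5/9)^n*u[n]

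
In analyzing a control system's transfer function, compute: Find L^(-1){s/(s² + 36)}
L^(-1){s/(s² + w²)}=cos(wt)
Here w=6

Answer: cos(6t)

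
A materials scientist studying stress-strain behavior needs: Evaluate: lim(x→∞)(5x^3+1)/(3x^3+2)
Divide numerator and denominator by x^3:
lim (5+1/x^3)/(3+2/x^3) = 5/3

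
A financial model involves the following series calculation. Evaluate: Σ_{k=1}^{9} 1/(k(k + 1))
Partial fractions: 1/(k(k + 1))=1/k - 1/(k + 1)
Telescoping sum: 1(1 - 1/10)=1·9/10

Answer: 9/10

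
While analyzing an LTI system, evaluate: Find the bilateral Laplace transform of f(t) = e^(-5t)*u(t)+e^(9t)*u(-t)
For e^(-5t)*u(t): L = 1/(s+5), Re(s) > -5
For e^(9t)*u(-t): L = -1/(s-9), Re(s) < 9
Combined: F(s) = 1/(s+5)-1/(s-9), -5 < Re(s) < 9

Answer: 1/(s+5)-1/(s-9), ROC: -5 < Re(s) < 9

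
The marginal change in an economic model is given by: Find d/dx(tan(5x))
Chain rule: d/dx[tan(u)]=sec²(u)·u' where u=5x
u'=5

Answer: 5·sec²(5x)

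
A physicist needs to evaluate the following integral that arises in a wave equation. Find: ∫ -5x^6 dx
Using power rule: ∫ -5x^6 dx=-5/7 x^7 + C=(-5/7)x^7 + C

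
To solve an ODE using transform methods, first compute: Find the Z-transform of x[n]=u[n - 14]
Using the time-shift property: Z{u[n-14]}=z^(-14) * z/(z-1)
=z^(-13)/(z-1)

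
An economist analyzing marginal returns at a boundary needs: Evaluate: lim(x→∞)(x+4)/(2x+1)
Divide numerator and denominator by x:
lim (1 + 4/x)/(2 + 1/x)=1/2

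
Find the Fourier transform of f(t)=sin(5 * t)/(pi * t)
sin(W*t)/(pi*t)=(W/pi)*sinc(W*t/pi) is the impulse response of the ideal low-pass filter with cutoff W (here W=5).
Its Fourier transform is a rectangular function:
F(omega)=1 for |omega| < 5, 0 otherwise

Answer: rect(omega/10) [i.e., 1 for |omega| < 5, 0 otherwise]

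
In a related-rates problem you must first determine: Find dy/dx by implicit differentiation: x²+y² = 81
Differentiate both sides: 2x + 2y·(dy/dx) = 0
Solve: dy/dx = -2x/(2y) = -x/y

Answer: dy/dx = -x/y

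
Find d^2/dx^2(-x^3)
Apply power rule 2 times:
d^1: -3x^2
d^2: -6x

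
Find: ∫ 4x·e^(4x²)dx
Let u=4x², du=8x dx
∫ (1/2)e^u du=e^u/2 + C

Answer: e^(4x²)/2 + C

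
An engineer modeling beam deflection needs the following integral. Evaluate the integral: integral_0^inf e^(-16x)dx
integral_0^inf e^(-16x) dx=[-1/16 * e^(-16x)]_0^inf
=0 - (-1/16)=1/16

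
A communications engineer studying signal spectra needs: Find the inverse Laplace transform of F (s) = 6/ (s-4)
L^(-1){6/(s-a)}=c·e^(at)
Here a=4, c=6

Answer: 6e^(4t)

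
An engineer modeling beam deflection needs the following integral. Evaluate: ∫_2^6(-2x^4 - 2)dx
Step 1: Find antiderivative F(x)=(-2/5)x^5-2x
Step 2: F(6) - F(2)=-15612/5 - (-84/5)=-15528/5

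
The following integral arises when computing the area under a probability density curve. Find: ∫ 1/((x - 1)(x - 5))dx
Partial fractions: 1/((x-1)(x-5))=A/(x-1)+B/(x-5)
A=-1/4, B=1/4
∫ [-1/4· 1/(x-1)+1/4· 1/(x-5)] dx
=(1/4)[ln|x-5| - ln|x-1|]+C

Answer: (1/4)·ln|(x-5)/(x-1)|+C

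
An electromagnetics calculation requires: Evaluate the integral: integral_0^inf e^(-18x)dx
integral_0^inf e^(-18x) dx=[-1/18 * e^(-18x)]_0^inf
=0 - (-1/18)=1/18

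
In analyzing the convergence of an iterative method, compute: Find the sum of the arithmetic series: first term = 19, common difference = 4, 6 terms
Last term: a_n = 19+(6-1)·4 = 39
Sum = n(a_1+a_n)/2 = 6(19+39)/2 = 174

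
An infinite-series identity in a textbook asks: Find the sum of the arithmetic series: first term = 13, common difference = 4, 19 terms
Last term: a_n = 13 + (19 - 1)·4 = 85
Sum = n(a_1 + a_n)/2 = 19(13 + 85)/2 = 931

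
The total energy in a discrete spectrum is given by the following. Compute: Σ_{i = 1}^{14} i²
Using formula: Σ i^2 = n(n + 1)(2n + 1)/6 = 14·15·29/6 = 1015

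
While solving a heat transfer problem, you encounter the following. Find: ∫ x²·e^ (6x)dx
Integration by parts twice:
First: u = x², dv = e^(6x) dx => x²e^(6x)/6 - (2/6)∫ xe^(6x) dx
Second (∫ xe^(6x) dx): xe^(6x)/6 - e^(6x)/36
Combining: e^(6x)(x²/6-2x/36+2/216)+C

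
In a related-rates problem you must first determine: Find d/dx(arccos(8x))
d/dx[arccos(u)]=-u'/√(1-u²), u=8x, u'=8

Answer: -8/√(1 - 64x²)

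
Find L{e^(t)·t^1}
First shifting: L{e^(at)f(t)}=F(s-a)
L{t^1}=1/s^2
Shift s → s-1: 1/(s-1)^2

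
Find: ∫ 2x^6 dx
Using power rule: ∫ 2x^6 dx=2/7 x^7+C=(2/7)x^7+C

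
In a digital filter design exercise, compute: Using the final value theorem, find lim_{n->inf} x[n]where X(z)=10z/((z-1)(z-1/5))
Final value theorem: lim x[n] = lim_{z->1} (z-1)*X(z)
(z-1)*X(z) = 10z/(z-1/5)
As z->1: 10/(1-1/5) = 10/(4/5) = 25/2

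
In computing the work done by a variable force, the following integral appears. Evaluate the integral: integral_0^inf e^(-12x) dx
integral_0^inf e^(-12x) dx=[-1/12*e^(-12x)]_0^inf
=0 - (-1/12)=1/12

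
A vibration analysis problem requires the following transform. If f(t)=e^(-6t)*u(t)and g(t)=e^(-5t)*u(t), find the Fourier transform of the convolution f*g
By the convolution theorem: F{f*g}=F(omega)*G(omega)
F(omega)=1/(6 + j*omega), G(omega)=1/(5 + j*omega)
F{f*g}=1/((6 + j*omega)(5 + j*omega))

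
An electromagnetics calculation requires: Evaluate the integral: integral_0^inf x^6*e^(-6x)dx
This is a Gamma integral. Substitute u = 6x (du = 6 dx):
integral_0^inf x^6 * e^(-6x) dx = (1/6^7) integral_0^inf u^6 * e^(-u) du
= Gamma(7)/6^7 = 6!/6^7 = 720/279936

Answer: 5/1944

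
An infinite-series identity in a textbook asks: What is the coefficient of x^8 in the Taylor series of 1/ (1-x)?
1/(1-x)=Σ x^n for |x|<1
All coefficients are 1

Answer: 1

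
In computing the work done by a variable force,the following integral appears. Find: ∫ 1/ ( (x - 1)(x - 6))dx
Partial fractions: 1/((x-1)(x-6)) = A/(x-1) + B/(x-6)
A = -1/5, B = 1/5
∫ [-1/5· 1/(x-1) + 1/5· 1/(x-6)] dx
= (1/5)[ln|x-6| - ln|x-1|] + C

Answer: (1/5)·ln|(x-6)/(x-1)| + C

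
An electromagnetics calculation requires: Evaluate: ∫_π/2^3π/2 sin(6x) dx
Antiderivative: -cos(6x)/6
Evaluate at bounds: [-cos(6·3π/2)/6] - [-cos(6·π/2)/6]
=(-(-1) + (-1))/6=0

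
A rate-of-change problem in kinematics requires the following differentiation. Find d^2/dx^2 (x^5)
Apply power rule 2 times:
d^1: 5x^4
d^2: 20x^3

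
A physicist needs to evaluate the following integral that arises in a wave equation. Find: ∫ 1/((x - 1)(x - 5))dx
Partial fractions: 1/((x-1)(x-5)) = A/(x-1)+B/(x-5)
A = -1/4, B = 1/4
∫ [-1/4· 1/(x-1)+1/4· 1/(x-5)] dx
= (1/4)[ln|x-5| - ln|x-1|]+C

Answer: (1/4)·ln|(x-5)/(x-1)|+C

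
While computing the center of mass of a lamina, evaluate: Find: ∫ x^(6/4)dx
Power rule: ∫ x^(3/2) dx = x^(5/2)/(5/2)+C

Answer: (2/5)·x^(5/2)+C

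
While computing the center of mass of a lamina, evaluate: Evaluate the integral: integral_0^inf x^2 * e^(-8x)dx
This is a Gamma integral. Substitute u = 8x (du = 8 dx):
integral_0^inf x^2*e^(-8x) dx = (1/8^3) integral_0^inf u^2*e^(-u) du
= Gamma(3)/8^3 = 2!/8^3 = 2/512

Answer: 1/256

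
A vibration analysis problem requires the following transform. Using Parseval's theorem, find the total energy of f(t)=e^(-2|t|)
Parseval's theorem: E = integral |f(t)|^2 dt = (1/2pi) integral |F(omega)|^2 domega
E = integral_{-inf}^{inf} e^(-4|t|) dt = 2*integral_0^inf e^(-4t) dt = 2/(2*2) = 1/2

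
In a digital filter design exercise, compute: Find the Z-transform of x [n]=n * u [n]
Standard pair: Z{n * u[n]}=z/(z-1)^2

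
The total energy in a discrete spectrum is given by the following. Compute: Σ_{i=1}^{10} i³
Using formula: Σ i^3=[n(n+1)/2]²=[10·11/2]²=3025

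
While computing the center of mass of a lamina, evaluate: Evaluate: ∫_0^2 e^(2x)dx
Antiderivative: (1/2)e^(2x)
Evaluate: (1/2)(e^4 - 1)

Answer: (e^4 - 1)/2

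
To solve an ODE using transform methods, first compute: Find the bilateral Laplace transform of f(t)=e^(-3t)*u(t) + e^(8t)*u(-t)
For e^(-3t) * u(t): L=1/(s+3), Re(s) > -3
For e^(8t) * u(-t): L=-1/(s-8), Re(s) < 8
Combined: F(s)=1/(s+3)-1/(s-8), -3 < Re(s) < 8

Answer: 1/(s+3)-1/(s-8), ROC: -3 < Re(s) < 8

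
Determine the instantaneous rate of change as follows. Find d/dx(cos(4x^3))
Chain rule: d/dx[cos(u)] = -sin(u)·u' where u = 4x^3
u' = 12x^2

Answer: -12x^2·sin(4x^3)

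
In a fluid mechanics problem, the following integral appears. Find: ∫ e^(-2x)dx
Since d/dx[e^(-2x)]=-2e^(-2x), we get -1/2 e^(-2x)+C

Answer: (-1/2)e^(-2x)+C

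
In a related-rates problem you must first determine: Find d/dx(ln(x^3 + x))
Chain rule: d/dx[ln(u)]=u'/u where u=x^3 + x
u'=3x^2 + 1

Answer: (3x^2 + 1)/(x^3 + x)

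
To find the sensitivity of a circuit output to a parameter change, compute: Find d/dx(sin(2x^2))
Chain rule: d/dx[sin(u)]=cos(u)·u' where u=2x^2
u'=4x

Answer: 4x·cos(2x^2)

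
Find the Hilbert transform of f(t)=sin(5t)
The Hilbert transform shifts each frequency component by -pi/2.
H{sin(wt)} = -cos(wt)
With w = 5: H{sin(5t)} = -cos(5t)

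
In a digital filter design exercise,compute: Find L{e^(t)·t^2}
First shifting: L{e^(at)f(t)} = F(s-a)
L{t^2} = 2/s^3
Shift s → s-1: 2/(s-1)^3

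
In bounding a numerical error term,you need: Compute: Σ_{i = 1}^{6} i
Using formula: Σ i^1=n(n + 1)/2=6·7/2=21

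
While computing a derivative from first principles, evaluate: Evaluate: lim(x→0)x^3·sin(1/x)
Squeeze theorem: -|x^3| ≤ x^3·sin(1/x) ≤ |x^3|
Since x^3 → 0 as x → 0, by squeeze theorem the limit is 0

Answer: 0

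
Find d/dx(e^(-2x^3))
Chain rule: d/dx[e^u] = e^u · u' where u = -2x^3
u' = -6x^2

Answer: -6x^2·e^(-2x^3)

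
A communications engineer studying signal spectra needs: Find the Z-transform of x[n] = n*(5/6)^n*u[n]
Using the property Z{n * a^n * u[n]} = az/(z-a)^2
With a = 5/6: X(z) = (5/6)z/(z - 5/6)^2, |z| > 5/6

Answer: (5/6)z/(z - 5/6)^2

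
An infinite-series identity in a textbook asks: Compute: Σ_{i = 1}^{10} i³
Using formula: Σ i^3=[n(n+1)/2]²=[10·11/2]²=3025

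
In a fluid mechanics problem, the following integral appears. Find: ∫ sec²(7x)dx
Since d/dx[tan(7x)]=7sec²(7x), integral=tan(7x)/7+C

Answer: (1/7)tan(7x)+C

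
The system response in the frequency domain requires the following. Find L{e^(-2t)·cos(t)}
First shifting: L{e^(at)f(t)} = F(s-a)
L{cos(t)} = s/(s² + 1)
Shift: (s + 2)/((s + 2)² + 1)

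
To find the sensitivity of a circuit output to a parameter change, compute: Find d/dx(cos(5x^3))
Chain rule: d/dx[cos(u)]=-sin(u)·u' where u=5x^3
u'=15x^2

Answer: -15x^2·sin(5x^3)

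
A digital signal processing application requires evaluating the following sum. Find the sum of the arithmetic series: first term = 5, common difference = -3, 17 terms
Last term: a_n = 5+(17-1)·-3 = -43
Sum = n(a_1+a_n)/2 = 17(5+(-43))/2 = -323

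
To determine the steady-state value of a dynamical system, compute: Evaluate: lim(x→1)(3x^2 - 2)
Polynomial is continuous, so substitute x=1:
3·1^2 - 2=1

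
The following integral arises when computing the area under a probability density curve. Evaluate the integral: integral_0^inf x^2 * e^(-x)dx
This is a Gamma integral. Substitute u=1x:
integral_0^inf x^2*e^(-x) dx=(1/1^3) integral_0^inf u^2*e^(-u) du
=Gamma(3)/1^3=2!/1^3=2/1

Answer: 2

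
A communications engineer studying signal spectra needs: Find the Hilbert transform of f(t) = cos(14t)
The Hilbert transform shifts each frequency component by -pi/2.
H{cos(wt)} = sin(wt)
With w = 14: H{cos(14t)} = sin(14t)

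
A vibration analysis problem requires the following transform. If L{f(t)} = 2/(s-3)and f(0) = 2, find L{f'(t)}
L{f'(t)} = s·F(s) - f(0) = 2s/(s-3)-2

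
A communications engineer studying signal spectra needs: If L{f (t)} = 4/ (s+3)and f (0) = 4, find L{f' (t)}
L{f'(t)} = s·F(s) - f(0) = 4s/(s + 3) - 4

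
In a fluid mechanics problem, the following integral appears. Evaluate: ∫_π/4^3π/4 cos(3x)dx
Antiderivative: sin(3x)/3
Evaluate at bounds: [sin(3·3π/4)/3] - [sin(3·π/4)/3]
= ((√2/2) - (√2/2))/3 = 0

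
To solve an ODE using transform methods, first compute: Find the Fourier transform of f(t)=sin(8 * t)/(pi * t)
sin(W*t)/(pi*t)=(W/pi)*sinc(W*t/pi) is the impulse response of the ideal low-pass filter with cutoff W (here W=8).
Its Fourier transform is a rectangular function:
F(omega)=1 for |omega| < 8, 0 otherwise

Answer: rect(omega/16) [i.e., 1 for |omega| < 8, 0 otherwise]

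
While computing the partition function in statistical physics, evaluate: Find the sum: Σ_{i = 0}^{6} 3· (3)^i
Geometric series: S = a(1 - r^n)/(1 - r)
a = 3, r = 3, n = 7
S = 3(1-2187)/-2 = 3279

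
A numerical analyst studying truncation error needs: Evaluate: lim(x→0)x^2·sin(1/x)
Squeeze theorem: -|x^2| ≤ x^2·sin(1/x) ≤ |x^2|
Since x^2 → 0 as x → 0, by squeeze theorem the limit is 0

Answer: 0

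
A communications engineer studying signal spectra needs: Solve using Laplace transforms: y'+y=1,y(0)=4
Take L of both sides: sY(s)-4+Y(s) = 1/s
Y(s)(s+1) = 1/s+4
Y(s) = 1/(s(s+1))+4/(s+1)
Partial fractions: 1/(s(s+1)) = 1/s - 1/(s+1)
So Y(s) = 1/s+3/(s+1)
Inverse transform (L^(-1){1/s} = 1, L^(-1){1/(s+1)} = e^(-t)):

Answer: y(t) = 1+3·e^(-t)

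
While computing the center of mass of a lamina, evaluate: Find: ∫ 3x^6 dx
Using power rule: ∫ 3x^6 dx=3/7 x^7 + C=(3/7)x^7 + C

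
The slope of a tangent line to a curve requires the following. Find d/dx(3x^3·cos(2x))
Product rule: (fg)'=f'g + fg'
f=3x^3, f'=9x^2
g=cos(2x), g'=-2·sin(2x)

Answer: 9x^2·cos(2x) - 6x^3·sin(2x)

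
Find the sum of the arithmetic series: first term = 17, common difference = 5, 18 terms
Last term: a_n=17+(18-1)·5=102
Sum=n(a_1+a_n)/2=18(17+102)/2=1071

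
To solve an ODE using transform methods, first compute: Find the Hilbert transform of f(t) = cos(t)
The Hilbert transform shifts each frequency component by -pi/2.
H{cos(wt)} = sin(wt)
With w = 1: H{cos(t)} = sin(t)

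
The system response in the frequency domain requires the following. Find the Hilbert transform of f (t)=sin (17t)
The Hilbert transform shifts each frequency component by -pi/2.
H{sin(wt)}=-cos(wt)
With w=17: H{sin(17t)}=-cos(17t)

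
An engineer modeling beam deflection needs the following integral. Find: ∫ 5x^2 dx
Using power rule: ∫ 5x^2 dx=5/3 x^3 + C=(5/3)x^3 + C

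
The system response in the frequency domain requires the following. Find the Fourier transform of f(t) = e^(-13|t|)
Using the standard pair: F{e^(-a|t|)} = 2a/(a^2+omega^2)
With a = 13: F(omega) = 26/(169+omega^2)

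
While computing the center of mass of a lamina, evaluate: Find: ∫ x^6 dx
Using power rule: ∫ x^6 dx=1/7 x^7+C=(1/7)x^7+C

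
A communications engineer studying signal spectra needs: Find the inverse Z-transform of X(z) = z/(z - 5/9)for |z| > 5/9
Standard pair: z/(z-a) <-> a^n * u[n] for causal signals
With a = 5/9: x[n] = (5/9)^n * u[n]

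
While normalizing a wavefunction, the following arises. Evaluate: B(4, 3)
B(x,y)=Γ(x)Γ(y)/Γ(x + y)=(x-1)!(y-1)!/(x + y-1)!
B(4,3)=3!·2!/6!=1/60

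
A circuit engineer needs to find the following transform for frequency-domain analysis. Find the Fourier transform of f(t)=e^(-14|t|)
Using the standard pair: F{e^(-a|t|)}=2a/(a^2 + omega^2)
With a=14: F(omega)=28/(196 + omega^2)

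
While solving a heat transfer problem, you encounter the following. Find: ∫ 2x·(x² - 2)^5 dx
Let u=x² - 2, du=2x dx
∫ u^5 du=u^6/6 + C

Answer: (x² - 2)^6/6 + C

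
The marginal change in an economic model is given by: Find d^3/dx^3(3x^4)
Apply power rule 3 times:
d^1: 12x^3
d^2: 36x^2
d^3: 72x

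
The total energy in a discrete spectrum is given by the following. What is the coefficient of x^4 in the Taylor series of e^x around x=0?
Taylor series of e^x=Σ x^n/n!
Coefficient of x^4=1/4!=1/24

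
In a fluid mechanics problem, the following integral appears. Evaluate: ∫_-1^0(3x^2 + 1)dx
Step 1: Find antiderivative F(x)=x^3 + x
Step 2: F(0) - F(-1)=0 - (-2)=2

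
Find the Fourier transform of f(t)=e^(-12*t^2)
The Fourier transform of a Gaussian e^(-a * t^2) is sqrt(pi/a) * e^(-omega^2/(4a)).
With a=12: F(omega)=sqrt(pi/12) * e^(-omega^2/48)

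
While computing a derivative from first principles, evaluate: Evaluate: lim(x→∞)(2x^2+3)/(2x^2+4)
Divide numerator and denominator by x^2:
lim (2 + 3/x^2)/(2 + 4/x^2)=1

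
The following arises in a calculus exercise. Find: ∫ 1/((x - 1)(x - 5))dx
Partial fractions: 1/((x-1)(x-5)) = A/(x-1) + B/(x-5)
A = -1/4, B = 1/4
∫ [-1/4· 1/(x-1) + 1/4· 1/(x-5)] dx
= (1/4)[ln|x-5| - ln|x-1|] + C

Answer: (1/4)·ln|(x-5)/(x-1)| + C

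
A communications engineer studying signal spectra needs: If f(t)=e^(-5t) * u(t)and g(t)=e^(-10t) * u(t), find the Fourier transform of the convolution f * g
By the convolution theorem: F{f * g} = F(omega) * G(omega)
F(omega) = 1/(5 + j * omega), G(omega) = 1/(10 + j * omega)
F{f * g} = 1/((5 + j * omega)(10 + j * omega))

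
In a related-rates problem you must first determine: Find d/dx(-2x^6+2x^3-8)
Power rule: d/dx(ax^n)=n·a·x^(n-1)
Term by term: -12·x^5 + 6·x^2

Answer: -12x^5 + 6x^2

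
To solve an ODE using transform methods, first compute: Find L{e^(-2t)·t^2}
First shifting: L{e^(at)f(t)}=F(s-a)
L{t^2}=2/s^3
Shift s → s+2: 2/(s+2)^3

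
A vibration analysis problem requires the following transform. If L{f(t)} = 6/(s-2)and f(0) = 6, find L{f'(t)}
L{f'(t)} = s·F(s) - f(0) = 6s/(s-2) - 6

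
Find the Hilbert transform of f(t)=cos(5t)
The Hilbert transform shifts each frequency component by -pi/2.
H{cos(wt)} = sin(wt)
With w = 5: H{cos(5t)} = sin(5t)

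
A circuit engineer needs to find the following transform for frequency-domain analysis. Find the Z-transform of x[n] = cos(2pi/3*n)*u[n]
Z{cos(w0 * n) * u[n]}=z(z - cos(w0))/(z^2-2z * cos(w0)+1)
With w0=2pi/3: X(z)=z(z - cos(2pi/3))/(z^2-2z * cos(2pi/3)+1)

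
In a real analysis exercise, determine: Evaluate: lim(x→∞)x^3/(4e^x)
Apply L'Hôpital 3 times (∞/∞ each time):
Eventually get 3!/(4e^x) → 0

Answer: 0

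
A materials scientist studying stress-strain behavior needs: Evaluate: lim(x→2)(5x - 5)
Polynomial is continuous, so substitute x=2:
5·2 - 5=5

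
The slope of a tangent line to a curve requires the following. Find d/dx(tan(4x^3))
Chain rule: d/dx[tan(u)]=sec²(u)·u' where u=4x^3
u'=12x^2

Answer: 12x^2·sec²(4x^3)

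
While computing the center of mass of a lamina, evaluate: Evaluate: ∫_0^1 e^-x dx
Antiderivative: -e^-x
Evaluate: -(e^-1 - 1)

Answer: (e^-1 - 1)/(-1)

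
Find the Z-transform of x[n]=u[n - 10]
Using the time-shift property: Z{u[n-10]} = z^(-10) * z/(z-1)
= z^(-9)/(z-1)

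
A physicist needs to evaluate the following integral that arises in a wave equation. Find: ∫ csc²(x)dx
Since d/dx[-cot(x)] = csc²(x), integral = -cot(x) + C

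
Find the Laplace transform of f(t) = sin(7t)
L{sin(wt)}=w/(s²+w²)
L{sin(7t)}=7/(s²+49)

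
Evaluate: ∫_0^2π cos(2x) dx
Antiderivative: sin(2x)/2
Evaluate at bounds: [sin(2·2π)/2] - [sin(2·0)/2]
= ((0) - (0))/2 = 0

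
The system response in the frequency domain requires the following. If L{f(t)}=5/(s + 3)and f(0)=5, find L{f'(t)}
L{f'(t)} = s·F(s) - f(0) = 5s/(s + 3) - 5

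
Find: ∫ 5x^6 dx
Using power rule: ∫ 5x^6 dx=5/7 x^7 + C=(5/7)x^7 + C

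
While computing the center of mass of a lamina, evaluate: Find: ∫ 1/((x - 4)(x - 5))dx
Partial fractions: 1/((x-4)(x-5)) = A/(x-4)+B/(x-5)
A = -1, B = 1
∫ [-1· 1/(x-4)+1· 1/(x-5)] dx
= (1)[ln|x-5| - ln|x-4|]+C

Answer: ln|(x-5)/(x-4)|+C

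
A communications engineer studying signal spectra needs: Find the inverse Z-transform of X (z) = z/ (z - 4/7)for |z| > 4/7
Standard pair: z/(z-a) <-> a^n * u[n] for causal signals
With a = 4/7: x[n] = (4/7)^n * u[n]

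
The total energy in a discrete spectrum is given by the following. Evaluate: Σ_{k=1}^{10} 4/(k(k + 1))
Partial fractions: 4/(k(k + 1))=4/k - 4/(k + 1)
Telescoping sum: 4(1 - 1/11)=4·10/11

Answer: 40/11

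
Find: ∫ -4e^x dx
Since d/dx[e^x] = + e^x, we get -4e^x + C

Answer: -4e^x + C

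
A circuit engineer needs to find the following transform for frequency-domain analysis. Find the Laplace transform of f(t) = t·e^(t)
L{t·e^(at)} = 1/(s-a)²
L{t·e^(t)} = 1/(s-1)²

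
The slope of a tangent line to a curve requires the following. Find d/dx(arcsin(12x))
d/dx[arcsin(u)]=u'/√(1-u²), u=12x, u'=12

Answer: 12/√(1 - 144x²)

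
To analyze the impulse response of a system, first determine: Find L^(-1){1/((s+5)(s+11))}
Partial fractions: 1/((s + 5)(s + 11))=A/(s + 5) + B/(s + 11)
Cover-up: A=1/(s + 11)|_{s=-5}=1/6; B=1/(s + 5)|_{s=-11}=-1/6
L^(-1)=(1/6)e^(-5t) - (1/6)e^(-11t)

Answer: (1/6)(e^(-5t) - e^(-11t))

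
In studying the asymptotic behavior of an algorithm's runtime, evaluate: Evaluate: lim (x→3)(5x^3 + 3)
Polynomial is continuous, so substitute x = 3:
5·3^3 + 3 = 138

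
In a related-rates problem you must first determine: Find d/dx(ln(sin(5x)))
Chain rule: d/dx[ln(u)] = u'/u where u = sin(5x)
u' = 5cos(5x)

Answer: (5cos(5x))/(sin(5x))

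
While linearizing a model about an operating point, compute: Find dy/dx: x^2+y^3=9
Differentiate: 2x + 3y^2·(dy/dx)=0
dy/dx=-2x/(3y^2)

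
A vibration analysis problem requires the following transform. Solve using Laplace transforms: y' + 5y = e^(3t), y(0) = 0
Take L: sY - 0+5Y=1/(s-3)
Y(s+5)=1/(s-3)+0
Y=1/((s-3)(s+5))+0/(s+5)
Partial fractions: 1/((s-3)(s+5))=(1/8)/(s-3) - (1/8)/(s+5)
So Y=(1/8)/(s-3) - (1/8)/(s+5)
Inverse Laplace transform (L^(-1){1/(s-3)}=e^(3t), L^(-1){1/(s+5)}=e^(-5t)):

Answer: y(t)=(1/8)·e^(3t) - (1/8)·e^(-5t)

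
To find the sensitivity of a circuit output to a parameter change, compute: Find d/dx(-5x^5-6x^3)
Power rule: d/dx(ax^n)=n·a·x^(n-1)
Term by term: -25·x^4-18·x^2

Answer: -25x^4-18x^2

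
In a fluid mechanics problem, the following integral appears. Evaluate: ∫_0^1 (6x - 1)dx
Step 1: Find antiderivative F(x)=3x^2 - x
Step 2: F(1) - F(0)=2 - (0)=2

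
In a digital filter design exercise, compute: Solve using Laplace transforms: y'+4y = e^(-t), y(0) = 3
Take L: sY - 3+4Y=1/(s+1)
Y(s+4)=1/(s+1)+3
Y=1/((s+1)(s+4))+3/(s+4)
Partial fractions: 1/((s+1)(s+4))=(1/3)/(s+1) - (1/3)/(s+4)
So Y=(1/3)/(s+1)+(8/3)/(s+4)
Inverse Laplace transform (L^(-1){1/(s+1)}=e^(-t), L^(-1){1/(s+4)}=e^(-4t)):

Answer: y(t)=(1/3)·e^(-t)+(8/3)·e^(-4t)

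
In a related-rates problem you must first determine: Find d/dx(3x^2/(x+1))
Quotient rule: (f/g)' = (f'g - fg')/g²
f = 3x^2, f' = 6x
g = x + 1, g' = 1

Answer: (6x·(x + 1) - 3x^2)/(x + 1)²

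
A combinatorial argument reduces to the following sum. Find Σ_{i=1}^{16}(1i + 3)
= 1·Σ i+3·16 = 1·136+48 = 184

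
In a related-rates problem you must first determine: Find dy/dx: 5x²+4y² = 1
Differentiate: 10x + 8y·(dy/dx)=0
dy/dx=-10x/(8y)=-(5/4)·(x/y)

Answer: dy/dx=-(5/4)·(x/y)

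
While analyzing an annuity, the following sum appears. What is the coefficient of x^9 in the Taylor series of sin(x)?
sin(x) = Σ (-1)^k x^(2k + 1)/(2k + 1)!
For x^9: (-1)^4/9! = 1/362880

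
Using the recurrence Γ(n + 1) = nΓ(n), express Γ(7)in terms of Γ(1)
Γ(7) = 6Γ(6) = 6·5Γ(5) = ... = 6!·Γ(1) = 720·Γ(1)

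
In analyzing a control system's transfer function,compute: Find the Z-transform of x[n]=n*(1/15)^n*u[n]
Using the property Z{n * a^n * u[n]} = az/(z-a)^2
With a = 1/15: X(z) = (1/15)z/(z - 1/15)^2, |z| > 1/15

Answer: (1/15)z/(z - 1/15)^2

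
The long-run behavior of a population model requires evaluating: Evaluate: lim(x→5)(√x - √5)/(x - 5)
Multiply by conjugate (√x+√5)/(√x+√5):
=(x - 5)/((x - 5)(√x+√5))=1/(√x+√5)
As x → 5: 1/(2√5)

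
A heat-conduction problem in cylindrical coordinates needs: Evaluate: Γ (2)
Γ(n) = (n-1)! for positive integers
Γ(2) = 1! = 1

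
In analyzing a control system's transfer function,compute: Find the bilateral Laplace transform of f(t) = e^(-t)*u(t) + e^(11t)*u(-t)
For e^(-t) * u(t): L = 1/(s+1), Re(s) > -1
For e^(11t) * u(-t): L = -1/(s-11), Re(s) < 11
Combined: F(s) = 1/(s+1)-1/(s-11), -1 < Re(s) < 11

Answer: 1/(s+1)-1/(s-11), ROC: -1 < Re(s) < 11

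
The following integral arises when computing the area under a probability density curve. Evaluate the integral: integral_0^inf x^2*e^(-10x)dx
This is a Gamma integral. Substitute u=10x (du=10 dx):
integral_0^inf x^2 * e^(-10x) dx=(1/10^3) integral_0^inf u^2 * e^(-u) du
=Gamma(3)/10^3=2!/10^3=2/1000

Answer: 1/500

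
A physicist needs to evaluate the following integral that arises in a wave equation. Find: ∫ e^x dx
Since d/dx[e^x]=+ e^x, we get 1e^x + C

Answer: e^x + C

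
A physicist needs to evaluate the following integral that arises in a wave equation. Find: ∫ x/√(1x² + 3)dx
Let u=x² + 3, du=2x dx
∫ (1/2)·u^(-1/2) du=√u + C

Answer: √(x² + 3) + C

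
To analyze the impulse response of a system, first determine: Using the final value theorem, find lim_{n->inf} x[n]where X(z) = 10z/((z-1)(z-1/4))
Final value theorem: lim x[n]=lim_{z->1} (z-1) * X(z)
(z-1) * X(z)=10z/(z-1/4)
As z->1: 10/(1-1/4)=10/(3/4)=40/3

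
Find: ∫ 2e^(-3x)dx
Since d/dx[e^(-3x)] = -3e^(-3x), we get -2/3 e^(-3x)+C

Answer: (-2/3)e^(-3x)+C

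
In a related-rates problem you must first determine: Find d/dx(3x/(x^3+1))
Quotient rule: (f/g)' = (f'g - fg')/g²
f = 3x, f' = 3
g = x^3+1, g' = 3x^2

Answer: (3·(x^3+1)-9x^3)/(x^3+1)²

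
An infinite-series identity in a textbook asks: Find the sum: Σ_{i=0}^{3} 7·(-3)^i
Geometric series: S=a(1 - r^n)/(1 - r)
a=7, r=-3, n=4
S=7(1 - 81)/4=-140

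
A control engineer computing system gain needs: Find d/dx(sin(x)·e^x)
Product rule: (fg)' = f'g+fg'
f = sin(x), f' = cos(x)
g = e^x, g' = e^x

Answer: cos(x)·e^x+sin(x)·e^x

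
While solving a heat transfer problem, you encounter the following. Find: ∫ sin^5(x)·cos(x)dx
Let u = sin(x), du = cos(x) dx
∫ u^5 du = u^6/6+C

Answer: sin^6(x)/6+C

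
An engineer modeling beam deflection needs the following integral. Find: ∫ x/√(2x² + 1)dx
Let u = 2x²+1, du = 4x dx
∫ (1/4)·u^(-1/2) du = √u/2+C

Answer: √(2x²+1)/2+C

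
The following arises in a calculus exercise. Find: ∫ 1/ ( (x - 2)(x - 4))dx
Partial fractions: 1/((x-2)(x-4)) = A/(x-2)+B/(x-4)
A = -1/2, B = 1/2
∫ [-1/2· 1/(x-2)+1/2· 1/(x-4)] dx
= (1/2)[ln|x-4| - ln|x-2|]+C

Answer: (1/2)·ln|(x-4)/(x-2)|+C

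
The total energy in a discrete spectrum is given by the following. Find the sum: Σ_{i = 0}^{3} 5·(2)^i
Geometric series: S=a(1 - r^n)/(1 - r)
a=5, r=2, n=4
S=5(1-16)/-1=75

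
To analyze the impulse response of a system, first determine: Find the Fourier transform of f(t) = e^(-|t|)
Using the standard pair: F{e^(-a|t|)}=2a/(a^2+omega^2)
With a=1: F(omega)=2/(1+omega^2)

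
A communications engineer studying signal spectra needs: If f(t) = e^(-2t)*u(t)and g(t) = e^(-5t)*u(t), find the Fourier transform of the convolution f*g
By the convolution theorem: F{f * g}=F(omega) * G(omega)
F(omega)=1/(2 + j * omega), G(omega)=1/(5 + j * omega)
F{f * g}=1/((2 + j * omega)(5 + j * omega))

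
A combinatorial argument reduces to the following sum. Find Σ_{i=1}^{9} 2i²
=2·n(n + 1)(2n + 1)/6=2·9·10·19/6=570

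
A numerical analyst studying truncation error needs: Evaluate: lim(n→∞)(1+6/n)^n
This is the definition of e^6: lim(1 + 6/n)^n=e^6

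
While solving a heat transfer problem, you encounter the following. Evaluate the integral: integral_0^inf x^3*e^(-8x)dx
This is a Gamma integral. Substitute u = 8x (du = 8 dx):
integral_0^inf x^3 * e^(-8x) dx = (1/8^4) integral_0^inf u^3 * e^(-u) du
= Gamma(4)/8^4 = 3!/8^4 = 6/4096

Answer: 3/2048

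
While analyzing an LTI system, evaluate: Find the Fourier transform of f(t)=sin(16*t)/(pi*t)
sin(W * t)/(pi * t)=(W/pi) * sinc(W * t/pi) is the impulse response of the ideal low-pass filter with cutoff W (here W=16).
Its Fourier transform is a rectangular function:
F(omega)=1 for |omega| < 16, 0 otherwise

Answer: rect(omega/32) [i.e., 1 for |omega| < 16, 0 otherwise]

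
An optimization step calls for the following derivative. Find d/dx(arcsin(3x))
d/dx[arcsin(u)]=u'/√(1-u²), u=3x, u'=3

Answer: 3/√(1 - 9x²)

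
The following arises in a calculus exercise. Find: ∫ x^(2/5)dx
Power rule: ∫ x^(2/5) dx = x^(7/5)/(7/5) + C

Answer: (5/7)·x^(7/5) + C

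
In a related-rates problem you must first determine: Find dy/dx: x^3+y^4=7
Differentiate: 3x^2 + 4y^3·(dy/dx)=0
dy/dx=-3x^2/(4y^3)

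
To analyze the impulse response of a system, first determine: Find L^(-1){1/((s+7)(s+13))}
Partial fractions: 1/((s + 7)(s + 13)) = A/(s + 7) + B/(s + 13)
Cover-up: A = 1/(s + 13)|_{s = -7} = 1/6; B = 1/(s + 7)|_{s = -13} = -1/6
L^(-1) = (1/6)e^(-7t) - (1/6)e^(-13t)

Answer: (1/6)(e^(-7t) - e^(-13t))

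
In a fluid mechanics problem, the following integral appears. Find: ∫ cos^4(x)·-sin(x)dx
Let u=cos(x), du=-sin(x) dx
∫ u^4 du=u^5/5 + C

Answer: cos^5(x)/5 + C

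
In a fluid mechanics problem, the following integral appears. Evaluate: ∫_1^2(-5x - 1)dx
Step 1: Find antiderivative F(x) = (-5/2)x^2 - x
Step 2: F(2) - F(1) = -12 - (-7/2) = -17/2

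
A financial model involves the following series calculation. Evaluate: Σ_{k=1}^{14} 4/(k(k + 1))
Partial fractions: 4/(k(k + 1))=4/k - 4/(k + 1)
Telescoping sum: 4(1 - 1/15)=4·14/15

Answer: 56/15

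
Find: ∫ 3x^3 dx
Using power rule: ∫ 3x^3 dx=3/4 x^4+C=(3/4)x^4+C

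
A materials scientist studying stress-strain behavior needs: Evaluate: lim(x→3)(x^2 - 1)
Polynomial is continuous, so substitute x=3:
1·3^2 - 1=8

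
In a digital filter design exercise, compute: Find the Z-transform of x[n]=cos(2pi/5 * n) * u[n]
Z{cos(w0*n)*u[n]}=z(z - cos(w0))/(z^2 - 2z*cos(w0) + 1)
With w0=2pi/5: X(z)=z(z - cos(2pi/5))/(z^2 - 2z*cos(2pi/5) + 1)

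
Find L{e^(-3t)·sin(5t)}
First shifting: L{e^(at)f(t)} = F(s-a)
L{sin(5t)} = 5/(s²+25)
Shift: 5/((s+3)²+25)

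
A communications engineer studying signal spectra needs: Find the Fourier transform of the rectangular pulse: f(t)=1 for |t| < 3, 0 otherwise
F(omega) = integral from -3 to 3 of e^(-j*omega*t) dt
= 2*sin(3*omega)/omega = 6*sinc(3*omega/pi)

Answer: 2*sin(3*omega)/omega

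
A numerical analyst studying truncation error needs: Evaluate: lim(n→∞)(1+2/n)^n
This is the definition of e^2: lim(1+2/n)^n=e^2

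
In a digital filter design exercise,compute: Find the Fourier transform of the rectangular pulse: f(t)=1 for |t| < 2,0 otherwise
F(omega)=integral from -2 to 2 of e^(-j * omega * t) dt
=2 * sin(2 * omega)/omega=4 * sinc(2 * omega/pi)

Answer: 2 * sin(2 * omega)/omega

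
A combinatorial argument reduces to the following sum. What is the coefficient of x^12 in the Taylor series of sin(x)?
sin(x) has only odd powers. Coefficient of x^12 = 0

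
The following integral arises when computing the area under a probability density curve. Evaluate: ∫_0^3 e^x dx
Antiderivative: e^x
Evaluate: (e^3 - 1)

Answer: e^3 - 1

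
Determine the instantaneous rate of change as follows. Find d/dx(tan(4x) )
Chain rule: d/dx[tan(u)] = sec²(u)·u' where u = 4x
u' = 4

Answer: 4·sec²(4x)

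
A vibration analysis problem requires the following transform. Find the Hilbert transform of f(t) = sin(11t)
The Hilbert transform shifts each frequency component by -pi/2.
H{sin(wt)}=-cos(wt)
With w=11: H{sin(11t)}=-cos(11t)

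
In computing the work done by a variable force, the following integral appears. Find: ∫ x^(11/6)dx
Power rule: ∫ x^(11/6) dx=x^(17/6)/(17/6) + C

Answer: (6/17)·x^(17/6) + C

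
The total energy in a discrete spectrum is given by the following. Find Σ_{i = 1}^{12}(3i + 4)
=3·Σ i+4·12=3·78+48=282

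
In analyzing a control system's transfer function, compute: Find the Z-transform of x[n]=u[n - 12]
Using the time-shift property: Z{u[n-12]}=z^(-12)*z/(z-1)
=z^(-11)/(z-1)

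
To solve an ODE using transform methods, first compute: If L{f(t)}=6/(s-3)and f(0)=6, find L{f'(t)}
L{f'(t)} = s·F(s) - f(0) = 6s/(s-3) - 6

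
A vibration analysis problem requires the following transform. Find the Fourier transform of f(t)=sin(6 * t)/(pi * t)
sin(W*t)/(pi*t) = (W/pi)*sinc(W*t/pi) is the impulse response of the ideal low-pass filter with cutoff W (here W = 6).
Its Fourier transform is a rectangular function:
F(omega) = 1 for |omega| < 6, 0 otherwise

Answer: rect(omega/12) [i.e., 1 for |omega| < 6, 0 otherwise]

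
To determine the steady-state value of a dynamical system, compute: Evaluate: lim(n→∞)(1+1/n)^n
This is the definition of e^1: lim(1 + 1/n)^n = e^1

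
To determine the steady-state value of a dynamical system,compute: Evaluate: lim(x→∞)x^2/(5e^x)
Apply L'Hôpital 2 times (∞/∞ each time):
Eventually get 2!/(5e^x) → 0

Answer: 0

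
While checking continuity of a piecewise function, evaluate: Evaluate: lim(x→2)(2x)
Polynomial is continuous, so substitute x=2:
2·2=4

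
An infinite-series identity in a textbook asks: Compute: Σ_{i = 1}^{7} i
Using formula: Σ i^1 = n(n + 1)/2 = 7·8/2 = 28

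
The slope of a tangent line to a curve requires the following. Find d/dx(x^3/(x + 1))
Quotient rule: (f/g)'=(f'g - fg')/g²
f=x^3, f'=3x^2
g=x + 1, g'=1

Answer: (3x^2·(x + 1) - x^3)/(x + 1)²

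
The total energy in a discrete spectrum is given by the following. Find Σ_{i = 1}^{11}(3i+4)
=3·Σ i+4·11=3·66+44=242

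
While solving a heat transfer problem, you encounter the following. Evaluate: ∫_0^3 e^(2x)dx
Antiderivative: (1/2)e^(2x)
Evaluate: (1/2)(e^6-1)

Answer: (e^6-1)/2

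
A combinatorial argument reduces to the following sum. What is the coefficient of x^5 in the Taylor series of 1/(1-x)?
1/(1-x) = Σ x^n for |x|<1
All coefficients are 1

Answer: 1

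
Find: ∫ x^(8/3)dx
Power rule: ∫ x^(8/3) dx = x^(11/3)/(11/3)+C

Answer: (3/11)·x^(11/3)+C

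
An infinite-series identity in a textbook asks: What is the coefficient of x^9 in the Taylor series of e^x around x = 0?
Taylor series of e^x = Σ x^n/n!
Coefficient of x^9 = 1/9! = 1/362880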